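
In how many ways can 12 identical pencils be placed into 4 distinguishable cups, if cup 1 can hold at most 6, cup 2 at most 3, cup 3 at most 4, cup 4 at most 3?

33

Ignoring the caps, the number of non-negative solutions to x_1+…+x_4 = 12 is C(15,3) = 455.
Subtract solutions that violate a single cap (substitute x_i' = x_i − (cap_i+1)): x_1 ≥ 7 gives C(8,3) = 56; x_2 ≥ 4 gives C(11,3) = 165; x_3 ≥ 5 gives C(10,3) = 120; x_4 ≥ 4 gives C(11,3) = 165. Together 506.
Add back pairs where two caps are both exceeded: 4 + 1 + 4 + 20 + 35 + 20 = 84.
By inclusion–exclusion the count is 455 − 506 + 84 = 33.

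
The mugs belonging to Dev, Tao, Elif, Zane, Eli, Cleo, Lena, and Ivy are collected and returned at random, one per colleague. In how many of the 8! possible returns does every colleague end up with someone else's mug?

Let Aᵢ be the assignments in which colleague i gets their own mug. We want the size of the complement of A₁∪…∪A_8.
By inclusion–exclusion this is Σ_{j=0}^{8} (−1)^j C(8,j)·(8−j)!.
Computing: 40320 − 40320 + 20160 − 6720 + 1680 − 336 + 56 − 8 + 1 = 14833.

14833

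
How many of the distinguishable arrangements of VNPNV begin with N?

12

Fix N in the first position and arrange the remaining 4 letters.
Those 4 letters have V appearing twice, giving (4)!/(2!) = 12.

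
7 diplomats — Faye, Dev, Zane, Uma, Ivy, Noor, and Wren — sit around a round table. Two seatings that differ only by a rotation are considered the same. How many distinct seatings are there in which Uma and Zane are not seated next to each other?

Without the restriction there are (6)! = 720 seatings.
Those with Uma next to Zane: fuse the pair into one unit and seat 6 units around a circle — 2·(5)! = 240.
Subtracting, 720 − 240 = 480.

480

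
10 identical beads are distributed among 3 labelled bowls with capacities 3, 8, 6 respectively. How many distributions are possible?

25

Without the upper bounds there are C(12,2) = 66 ways to split 10 among 3 bowls.
Subtract solutions that violate a single cap (substitute x_i' = x_i − (cap_i+1)): x_1 ≥ 4 gives C(8,2) = 28; x_2 ≥ 9 gives C(3,2) = 3; x_3 ≥ 7 gives C(5,2) = 10. Together 41.
No two caps can be exceeded simultaneously, so the pair terms are all 0.
By inclusion–exclusion the count is 66 − 41 + 0 = 25.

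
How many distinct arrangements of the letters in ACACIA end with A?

Fix A in the last position and arrange the remaining 5 letters.
Those 5 letters have A appearing twice and C appearing twice, giving (5)!/(2!·2!) = 30.

30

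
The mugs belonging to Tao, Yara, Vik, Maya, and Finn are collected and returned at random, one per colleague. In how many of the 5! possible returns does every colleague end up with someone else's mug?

44

This is the derangement count D_5: permutations of 5 items with no fixed point.
By inclusion–exclusion this is Σ_{j=0}^{5} (−1)^j C(5,j)·(5−j)!.
Computing: 120 − 120 + 60 − 20 + 5 − 1 = 44.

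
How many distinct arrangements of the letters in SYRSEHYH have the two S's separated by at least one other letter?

3780

There are 8!/(2!·2!·2!) = 5040 arrangements of SYRSEHYH in total.
If the two S's are adjacent, glue them into one block, leaving 7 items to arrange: (7)!/(2!·2!) = 1260 ways.
Subtracting, 5040 − 1260 = 3780 arrangements keep the S's apart.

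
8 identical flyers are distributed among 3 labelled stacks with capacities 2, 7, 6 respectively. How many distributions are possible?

By stars and bars, unrestricted non-negative solutions to x_1+…+x_3 = 8 number C(8+2,2) = 45.
Subtract solutions that violate a single cap (substitute x_i' = x_i − (cap_i+1)): x_1 ≥ 3 gives C(7,2) = 21; x_2 ≥ 8 gives C(2,2) = 1; x_3 ≥ 7 gives C(3,2) = 3. Together 25.
No two caps can be exceeded simultaneously, so the pair terms are all 0.
By inclusion–exclusion the count is 45 − 25 + 0 = 20.

20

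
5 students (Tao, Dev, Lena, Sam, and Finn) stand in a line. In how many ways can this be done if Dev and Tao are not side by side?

72

There are 5! = 120 arrangements in all. If Dev and Tao are adjacent, merging them into one block gives 2·(4)! = 48 arrangements.
Complementary counting: 120 − 48 = 72.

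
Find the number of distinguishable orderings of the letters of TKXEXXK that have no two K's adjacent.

There are 7!/(3!·2!) = 420 arrangements of TKXEXXK in total.
Arrangements with the K's together: treat KK as one letter, giving (6)!/(3!) = 120.
Subtracting, 420 − 120 = 300 arrangements keep the K's apart.

300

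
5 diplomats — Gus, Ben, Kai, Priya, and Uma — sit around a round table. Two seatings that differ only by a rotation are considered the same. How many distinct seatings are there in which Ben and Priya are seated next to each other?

Glue Ben and Priya into a block (2 internal orders). Seating 4 units around a circle gives (3)! arrangements.
So 2 × (3)! = 2 × 6 = 12.

12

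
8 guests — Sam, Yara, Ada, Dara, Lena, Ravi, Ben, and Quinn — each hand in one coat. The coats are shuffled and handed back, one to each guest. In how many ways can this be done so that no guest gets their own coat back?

14833

Let Aᵢ be the assignments in which guest i gets their own coat. We want the size of the complement of A₁∪…∪A_8.
By inclusion–exclusion this is Σ_{j=0}^{8} (−1)^j C(8,j)·(8−j)!.
Computing: 40320 − 40320 + 20160 − 6720 + 1680 − 336 + 56 − 8 + 1 = 14833.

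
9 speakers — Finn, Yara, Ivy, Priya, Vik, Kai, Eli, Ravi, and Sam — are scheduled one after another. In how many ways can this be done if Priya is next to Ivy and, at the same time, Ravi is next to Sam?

20160

Treat {Priya,Ivy} as one block (2 orders) and {Ravi,Sam} as another (2 orders).
That leaves 7 units to arrange: 2 × 2 × 7! = 4 × 5040 = 20160.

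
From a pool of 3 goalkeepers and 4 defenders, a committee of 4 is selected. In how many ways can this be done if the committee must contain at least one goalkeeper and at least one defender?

Total 4-person selections from all 7: C(7,4) = 35.
Subtract selections that omit an entire group: no goalkeepers → C(4,4) = 1; no defenders → C(3,4) = 0.
Both groups omitted at once is impossible, so 35 − 1 = 34.

34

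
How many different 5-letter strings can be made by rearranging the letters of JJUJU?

Letter multiplicities in JJUJU: J×3, U×2.
So there are 5! / (3!·2!) = 10 distinguishable arrangements.

10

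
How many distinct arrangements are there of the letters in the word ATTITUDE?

Letter multiplicities in ATTITUDE: A×1, D×1, E×1, I×1, T×3, U×1.
So there are 8! / (3!) = 6720 distinguishable arrangements.

6720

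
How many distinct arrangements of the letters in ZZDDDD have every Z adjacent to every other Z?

Treat the 2 copies of Z as a single block. The multiset to arrange is then {ZZ, D, D, D, D}, 5 items in all.
That gives (5)!/(4!) = 5 arrangements.

5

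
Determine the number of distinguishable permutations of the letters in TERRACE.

TERRACE has 7 letters with E appearing twice and R appearing twice.
The number of distinct arrangements is 7!/(2!·2!) = 5040/4 = 1260.

1260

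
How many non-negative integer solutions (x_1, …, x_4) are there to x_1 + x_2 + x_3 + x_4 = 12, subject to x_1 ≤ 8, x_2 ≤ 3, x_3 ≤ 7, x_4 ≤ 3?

107

Ignoring the caps, the number of non-negative solutions to x_1+…+x_4 = 12 is C(15,3) = 455.
Subtract solutions that violate a single cap (substitute x_i' = x_i − (cap_i+1)): x_1 ≥ 9 gives C(6,3) = 20; x_2 ≥ 4 gives C(11,3) = 165; x_3 ≥ 8 gives C(7,3) = 35; x_4 ≥ 4 gives C(11,3) = 165. Together 385.
Add back pairs where two caps are both exceeded: 0 + 0 + 0 + 1 + 35 + 1 = 37.
By inclusion–exclusion the count is 455 − 385 + 37 = 107.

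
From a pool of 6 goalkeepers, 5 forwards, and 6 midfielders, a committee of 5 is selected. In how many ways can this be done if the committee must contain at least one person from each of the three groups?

With no constraint there are C(17,5) = 6188 possible selections.
Selections missing a whole group: no goalkeepers → C(11,5) = 462; no forwards → C(12,5) = 792; no midfielders → C(11,5) = 462.
Add back selections omitting two groups (i.e. drawn from a single group): C(6,5) + C(5,5) + C(6,5) = 13.
By inclusion–exclusion: 6188 − 1716 + 13 = 4485.

4485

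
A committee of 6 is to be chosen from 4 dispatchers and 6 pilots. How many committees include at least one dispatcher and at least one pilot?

Unrestricted: C(10,6) = 210 ways to pick any 6 of the 10.
Subtract selections that omit an entire group: no dispatchers → C(6,6) = 1; no pilots → C(4,6) = 0.
Both groups omitted at once is impossible, so 210 − 1 = 209.

209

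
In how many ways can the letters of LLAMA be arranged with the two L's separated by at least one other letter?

18

Total arrangements of LLAMA: 5!/(2!·2!) = 30.
If the two L's are adjacent, glue them into one block, leaving 4 items to arrange: (4)!/(2!) = 12 ways.
Subtracting, 30 − 12 = 18 arrangements keep the L's apart.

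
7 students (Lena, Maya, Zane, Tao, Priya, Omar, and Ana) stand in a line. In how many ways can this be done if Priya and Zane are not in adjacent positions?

There are 7! = 5040 arrangements in all. If Priya and Zane are adjacent, merging them into one block gives 2·(6)! = 1440 arrangements.
Complementary counting: 5040 − 1440 = 3600.

3600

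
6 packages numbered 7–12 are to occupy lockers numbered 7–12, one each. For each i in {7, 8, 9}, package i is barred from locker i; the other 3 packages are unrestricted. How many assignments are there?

426

Let Aᵢ (for i ∈ {7, 8, 9}) be the placements that put package i in its forbidden locker. Any j of these fix j positions, leaving (6−j)! ways to fill the rest, and there are C(3,j) ways to pick which j.
By inclusion–exclusion, the number of valid placements is Σ_{j=0}^{3} (−1)^j C(3,j)·(6−j)!.
Computing: 720 − 360 + 72 − 6 = 426.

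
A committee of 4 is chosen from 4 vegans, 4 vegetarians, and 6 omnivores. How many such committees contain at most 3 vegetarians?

1000

Split by how many vegetarians are chosen (0 through 3).
Sum: C(4,0)·C(10,4) + C(4,1)·C(10,3) + C(4,2)·C(10,2) + C(4,3)·C(10,1) = 210 + 480 + 270 + 40 = 1000.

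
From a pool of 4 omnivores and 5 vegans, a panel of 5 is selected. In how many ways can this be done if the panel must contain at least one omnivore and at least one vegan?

Total 5-person selections from all 9: C(9,5) = 126.
Subtract selections that omit an entire group: no omnivores → C(5,5) = 1; no vegans → C(4,5) = 0.
Both groups omitted at once is impossible, so 126 − 1 = 125.

125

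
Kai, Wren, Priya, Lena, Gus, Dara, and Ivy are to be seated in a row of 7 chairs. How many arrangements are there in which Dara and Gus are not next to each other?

Of the 7! = 5040 arrangements, those with Dara and Gus adjacent number 2 × 6! = 1440 (treat the pair as a block with 2 internal orders).
So 5040 − 1440 = 3600 arrangements keep them apart.

3600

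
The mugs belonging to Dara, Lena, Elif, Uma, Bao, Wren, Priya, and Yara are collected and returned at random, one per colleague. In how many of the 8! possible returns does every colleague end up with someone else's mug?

14833

Count assignments avoiding every fixed point. For any j of the 8 colleagues fixed to their own mug, the other 8−j can be arranged in (8−j)! ways.
By inclusion–exclusion this is Σ_{j=0}^{8} (−1)^j C(8,j)·(8−j)!.
Computing: 40320 − 40320 + 20160 − 6720 + 1680 − 336 + 56 − 8 + 1 = 14833.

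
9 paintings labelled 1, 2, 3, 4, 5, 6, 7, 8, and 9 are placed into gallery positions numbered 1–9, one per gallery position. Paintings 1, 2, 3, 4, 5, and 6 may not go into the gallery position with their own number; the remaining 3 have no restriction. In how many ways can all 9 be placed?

Let Aᵢ (for 1 ≤ i ≤ 6) be the placements that put painting i in its forbidden gallery position. Any j of these fix j positions, leaving (9−j)! ways to fill the rest, and there are C(6,j) ways to pick which j.
By inclusion–exclusion, the number of valid placements is Σ_{j=0}^{6} (−1)^j C(6,j)·(9−j)!.
Computing: 362880 − 241920 + 75600 − 14400 + 1800 − 144 + 6 = 183822.

183822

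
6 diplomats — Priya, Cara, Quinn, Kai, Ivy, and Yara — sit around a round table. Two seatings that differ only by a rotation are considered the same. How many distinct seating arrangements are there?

Seat Priya anywhere (absorbing the rotational symmetry), then permute the other 5: (5)! = 120.

120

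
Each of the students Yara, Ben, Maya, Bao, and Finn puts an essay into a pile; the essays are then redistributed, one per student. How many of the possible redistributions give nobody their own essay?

44

This is the derangement count D_5: permutations of 5 items with no fixed point.
By inclusion–exclusion this is Σ_{j=0}^{5} (−1)^j C(5,j)·(5−j)!.
Computing: 120 − 120 + 60 − 20 + 5 − 1 = 44.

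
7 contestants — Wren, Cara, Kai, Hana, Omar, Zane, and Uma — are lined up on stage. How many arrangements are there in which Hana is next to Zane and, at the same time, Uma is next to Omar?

480

Treat {Hana,Zane} as one block (2 orders) and {Uma,Omar} as another (2 orders).
That leaves 5 units to arrange: 2 × 2 × 5! = 4 × 120 = 480.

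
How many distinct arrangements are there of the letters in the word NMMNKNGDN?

7560

Letter multiplicities in NMMNKNGDN: D×1, G×1, K×1, M×2, N×4.
The number of distinct arrangements is 9!/(4!·2!) = 362880/48 = 7560.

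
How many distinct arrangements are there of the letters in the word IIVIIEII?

IIVIIEII has 8 letters with I appearing 6 times.
Dividing 8! = 40320 by 6! = 720 for the repeated letters gives 56.

56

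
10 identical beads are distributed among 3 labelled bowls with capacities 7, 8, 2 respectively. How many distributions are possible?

21

Without the upper bounds there are C(12,2) = 66 ways to split 10 among 3 bowls.
Subtract solutions that violate a single cap (substitute x_i' = x_i − (cap_i+1)): x_1 ≥ 8 gives C(4,2) = 6; x_2 ≥ 9 gives C(3,2) = 3; x_3 ≥ 3 gives C(9,2) = 36. Together 45.
No two caps can be exceeded simultaneously, so the pair terms are all 0.
By inclusion–exclusion the count is 66 − 45 + 0 = 21.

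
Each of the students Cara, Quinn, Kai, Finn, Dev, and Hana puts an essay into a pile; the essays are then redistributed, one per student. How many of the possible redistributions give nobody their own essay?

This is the derangement count D_6: permutations of 6 items with no fixed point.
By inclusion–exclusion this is Σ_{j=0}^{6} (−1)^j C(6,j)·(6−j)!.
Computing: 720 − 720 + 360 − 120 + 30 − 6 + 1 = 265.

265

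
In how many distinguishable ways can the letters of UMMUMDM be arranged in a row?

105

The 7 letters of UMMUMDM have repeats: M appearing 4 times and U appearing twice.
So there are 7! / (4!·2!) = 105 distinguishable arrangements.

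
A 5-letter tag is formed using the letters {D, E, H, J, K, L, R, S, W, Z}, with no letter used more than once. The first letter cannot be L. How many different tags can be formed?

The first letter has 10−1 = 9 choices (anything except L).
The remaining 4 letters are filled from the other 9 symbols without repetition: 9 × 8 × 7 × 6 = 3024.
Total: 9 × 3024 = 27216.

27216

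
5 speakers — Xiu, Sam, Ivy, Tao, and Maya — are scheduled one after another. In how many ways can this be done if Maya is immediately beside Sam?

48

Place the 3 others and the Maya-Sam pair as 4 objects in a line; the pair has 2 internal arrangements.
That gives 2 × 4! = 2 × 24 = 48.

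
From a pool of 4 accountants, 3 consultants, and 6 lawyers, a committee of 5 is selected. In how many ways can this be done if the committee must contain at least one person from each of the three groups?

894

Unrestricted: C(13,5) = 1287 ways to pick any 5 of the 13.
Selections missing a whole group: no accountants → C(9,5) = 126; no consultants → C(10,5) = 252; no lawyers → C(7,5) = 21.
Add back selections omitting two groups (i.e. drawn from a single group): C(4,5) + C(3,5) + C(6,5) = 6.
By inclusion–exclusion: 1287 − 399 + 6 = 894.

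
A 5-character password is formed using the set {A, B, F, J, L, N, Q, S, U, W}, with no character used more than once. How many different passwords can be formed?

30240

With no repetition, fill the 5 characters in order: 10 choices, then 9, down to 6.
10 × 9 × 8 × 7 × 6 = 30240.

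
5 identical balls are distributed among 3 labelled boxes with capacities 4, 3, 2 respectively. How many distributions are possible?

11

Without the upper bounds there are C(7,2) = 21 ways to split 5 among 3 boxes.
Subtract solutions that violate a single cap (substitute x_i' = x_i − (cap_i+1)): x_1 ≥ 5 gives C(2,2) = 1; x_2 ≥ 4 gives C(3,2) = 3; x_3 ≥ 3 gives C(4,2) = 6. Together 10.
No two caps can be exceeded simultaneously, so the pair terms are all 0.
By inclusion–exclusion the count is 21 − 10 + 0 = 11.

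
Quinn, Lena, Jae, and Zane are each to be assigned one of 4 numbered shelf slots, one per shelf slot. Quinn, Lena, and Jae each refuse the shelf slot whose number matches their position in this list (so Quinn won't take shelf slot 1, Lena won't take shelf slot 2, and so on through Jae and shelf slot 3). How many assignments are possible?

Let Aᵢ (for i ∈ {1, 2, 3}) be the placements that put person i in their forbidden shelf slot. Any j of these fix j positions, leaving (4−j)! ways to fill the rest, and there are C(3,j) ways to pick which j.
By inclusion–exclusion, the number of valid placements is Σ_{j=0}^{3} (−1)^j C(3,j)·(4−j)!.
Computing: 24 − 18 + 6 − 1 = 11.

11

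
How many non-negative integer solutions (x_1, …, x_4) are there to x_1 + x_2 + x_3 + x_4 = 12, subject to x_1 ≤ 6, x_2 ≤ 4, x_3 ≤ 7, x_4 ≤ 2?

74

Without the upper bounds there are C(15,3) = 455 ways to split 12 among 4 variables.
Subtract solutions that violate a single cap (substitute x_i' = x_i − (cap_i+1)): x_1 ≥ 7 gives C(8,3) = 56; x_2 ≥ 5 gives C(10,3) = 120; x_3 ≥ 8 gives C(7,3) = 35; x_4 ≥ 3 gives C(12,3) = 220. Together 431.
Add back pairs where two caps are both exceeded: 1 + 0 + 10 + 0 + 35 + 4 = 50.
By inclusion–exclusion the count is 455 − 431 + 50 = 74.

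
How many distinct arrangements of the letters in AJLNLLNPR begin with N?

6720

With the first slot taken by N, it remains to arrange the other 8 letters (AJLLLNPR).
Those 8 letters have L appearing 3 times, giving (8)!/(3!) = 6720.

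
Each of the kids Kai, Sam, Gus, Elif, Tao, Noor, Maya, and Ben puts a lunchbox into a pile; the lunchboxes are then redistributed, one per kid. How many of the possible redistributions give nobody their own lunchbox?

This is the derangement count D_8: permutations of 8 items with no fixed point.
By inclusion–exclusion this is Σ_{j=0}^{8} (−1)^j C(8,j)·(8−j)!.
Computing: 40320 − 40320 + 20160 − 6720 + 1680 − 336 + 56 − 8 + 1 = 14833.

14833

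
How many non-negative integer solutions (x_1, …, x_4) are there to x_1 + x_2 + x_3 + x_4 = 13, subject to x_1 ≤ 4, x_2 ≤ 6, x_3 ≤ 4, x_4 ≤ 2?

By stars and bars, unrestricted non-negative solutions to x_1+…+x_4 = 13 number C(13+3,3) = 560.
Subtract solutions that violate a single cap (substitute x_i' = x_i − (cap_i+1)): x_1 ≥ 5 gives C(11,3) = 165; x_2 ≥ 7 gives C(9,3) = 84; x_3 ≥ 5 gives C(11,3) = 165; x_4 ≥ 3 gives C(13,3) = 286. Together 700.
Add back pairs where two caps are both exceeded: 4 + 20 + 56 + 4 + 20 + 56 = 160.
Subtract triples: 0 + 0 + 1 + 0 = 1.
By inclusion–exclusion the count is 560 − 700 + 160 − 1 = 19.

19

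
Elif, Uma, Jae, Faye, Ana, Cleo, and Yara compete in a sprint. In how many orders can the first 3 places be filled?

210

There are 7 choices for 1st place, 6 for 2nd, and 5 for 3rd.
That gives 7 × 6 × 5 = 210.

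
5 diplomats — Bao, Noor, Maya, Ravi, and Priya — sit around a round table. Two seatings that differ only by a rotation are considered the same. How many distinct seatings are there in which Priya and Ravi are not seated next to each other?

12

All circular seatings of 5 people number (4)! = 24.
Those with Priya next to Ravi: fuse the pair into one unit and seat 4 units around a circle — 2·(3)! = 12.
Subtracting, 24 − 12 = 12.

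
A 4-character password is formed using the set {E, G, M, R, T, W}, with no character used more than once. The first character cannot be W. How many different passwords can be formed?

300

The first character has 6−1 = 5 choices (anything except W).
The remaining 3 characters are filled from the other 5 symbols without repetition: 5 × 4 × 3 = 60.
Total: 5 × 60 = 300.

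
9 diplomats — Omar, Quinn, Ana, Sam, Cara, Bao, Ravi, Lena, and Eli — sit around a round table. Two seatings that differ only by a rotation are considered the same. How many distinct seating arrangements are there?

40320

Fix one person's seat to break rotational symmetry; the remaining 8 people can be arranged in (8)! = 40320 ways.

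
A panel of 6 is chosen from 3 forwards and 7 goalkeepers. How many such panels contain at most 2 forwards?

175

Split by how many forwards are chosen (0 through 2).
Sum: C(3,0)·C(7,6) + C(3,1)·C(7,5) + C(3,2)·C(7,4) = 7 + 63 + 105 = 175.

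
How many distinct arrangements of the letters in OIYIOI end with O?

With the last slot taken by O, it remains to arrange the other 5 letters (IYIOI).
Those 5 letters have I appearing 3 times, giving (5)!/(3!) = 20.

20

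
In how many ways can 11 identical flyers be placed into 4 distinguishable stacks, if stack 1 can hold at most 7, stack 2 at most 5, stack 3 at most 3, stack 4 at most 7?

By stars and bars, unrestricted non-negative solutions to x_1+…+x_4 = 11 number C(11+3,3) = 364.
Subtract solutions that violate a single cap (substitute x_i' = x_i − (cap_i+1)): x_1 ≥ 8 gives C(6,3) = 20; x_2 ≥ 6 gives C(8,3) = 56; x_3 ≥ 4 gives C(10,3) = 120; x_4 ≥ 8 gives C(6,3) = 20. Together 216.
Add back pairs where two caps are both exceeded: 0 + 0 + 0 + 4 + 0 + 0 = 4.
By inclusion–exclusion the count is 364 − 216 + 4 = 152.

152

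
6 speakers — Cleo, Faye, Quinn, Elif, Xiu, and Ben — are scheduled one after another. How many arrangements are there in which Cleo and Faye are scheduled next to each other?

Place the 4 others and the Cleo-Faye pair as 5 objects in a line; the pair has 2 internal arrangements.
That gives 2 × 5! = 2 × 120 = 240.

240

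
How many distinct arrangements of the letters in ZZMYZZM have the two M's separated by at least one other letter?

There are 7!/(4!·2!) = 105 arrangements of ZZMYZZM in total.
If the two M's are adjacent, glue them into one block, leaving 6 items to arrange: (6)!/(4!) = 30 ways.
Hence 105 − 30 = 75.

75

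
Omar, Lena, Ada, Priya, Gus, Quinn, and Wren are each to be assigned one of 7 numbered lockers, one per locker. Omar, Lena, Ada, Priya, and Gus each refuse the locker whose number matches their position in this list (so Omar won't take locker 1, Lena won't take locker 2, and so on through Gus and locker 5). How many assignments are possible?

Let Aᵢ (for 1 ≤ i ≤ 5) be the placements that put person i in their forbidden locker. Any j of these fix j positions, leaving (7−j)! ways to fill the rest, and there are C(5,j) ways to pick which j.
By inclusion–exclusion, the number of valid placements is Σ_{j=0}^{5} (−1)^j C(5,j)·(7−j)!.
Computing: 5040 − 3600 + 1200 − 240 + 30 − 2 = 2428.

2428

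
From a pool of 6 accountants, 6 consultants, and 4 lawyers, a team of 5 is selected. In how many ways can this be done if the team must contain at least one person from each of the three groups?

With no constraint there are C(16,5) = 4368 possible selections.
Selections missing a whole group: no accountants → C(10,5) = 252; no consultants → C(10,5) = 252; no lawyers → C(12,5) = 792.
Add back selections omitting two groups (i.e. drawn from a single group): C(6,5) + C(6,5) + C(4,5) = 12.
By inclusion–exclusion: 4368 − 1296 + 12 = 3084.

3084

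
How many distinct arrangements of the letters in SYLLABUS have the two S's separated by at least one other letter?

Total arrangements of SYLLABUS: 8!/(2!·2!) = 10080.
Arrangements with the S's together: treat SS as one letter, giving (7)!/(2!) = 2520.
Hence 10080 − 2520 = 7560.

7560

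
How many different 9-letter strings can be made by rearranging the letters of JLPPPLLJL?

The 9 letters of JLPPPLLJL have repeats: J appearing twice, L appearing 4 times, and P appearing 3 times.
So there are 9! / (4!·3!·2!) = 1260 distinguishable arrangements.

1260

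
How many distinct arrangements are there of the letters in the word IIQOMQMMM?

3780

The 9 letters of IIQOMQMMM have repeats: I appearing twice, M appearing 4 times, and Q appearing twice.
So there are 9! / (4!·2!·2!) = 3780 distinguishable arrangements.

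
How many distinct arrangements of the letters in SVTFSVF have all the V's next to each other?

180

Treat the 2 copies of V as a single block. The multiset to arrange is then {VV, F, F, S, S, T}, 6 items in all.
That gives (6)!/(2!·2!) = 180 arrangements.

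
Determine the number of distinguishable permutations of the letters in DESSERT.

1260

DESSERT has 7 letters with E appearing twice and S appearing twice.
Dividing 7! = 5040 by 2!·2! = 4 for the repeated letters gives 1260.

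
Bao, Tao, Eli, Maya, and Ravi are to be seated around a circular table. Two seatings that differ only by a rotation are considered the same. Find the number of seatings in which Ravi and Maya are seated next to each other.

Treat {Ravi, Maya} as one unit (2 internal orders) and seat the resulting 4 units around the table: (3)! circular arrangements.
So 2 × (3)! = 2 × 6 = 12.

12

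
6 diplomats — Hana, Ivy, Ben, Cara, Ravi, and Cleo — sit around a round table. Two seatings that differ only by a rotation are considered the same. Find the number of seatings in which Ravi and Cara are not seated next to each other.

Without the restriction there are (5)! = 120 seatings.
Those with Ravi next to Cara: fuse the pair into one unit and seat 5 units around a circle — 2·(4)! = 48.
Subtracting, 120 − 48 = 72.

72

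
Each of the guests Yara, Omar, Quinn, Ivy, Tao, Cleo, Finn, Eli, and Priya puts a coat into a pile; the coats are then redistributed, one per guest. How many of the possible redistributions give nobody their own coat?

133496

Let Aᵢ be the assignments in which guest i gets their own coat. We want the size of the complement of A₁∪…∪A_9.
By inclusion–exclusion this is Σ_{j=0}^{9} (−1)^j C(9,j)·(9−j)!.
Computing: 362880 − 362880 + 181440 − 60480 + 15120 − 3024 + 504 − 72 + 9 − 1 = 133496.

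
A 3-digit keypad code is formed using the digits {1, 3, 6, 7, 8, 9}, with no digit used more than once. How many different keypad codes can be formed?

With no repetition, fill the 3 digits in order: 6 choices, then 5, down to 4.
6 × 5 × 4 = 120.

120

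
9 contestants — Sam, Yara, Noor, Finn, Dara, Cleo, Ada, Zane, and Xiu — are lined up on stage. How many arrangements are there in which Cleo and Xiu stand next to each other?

80640

Glue Cleo and Xiu into one block (2 internal orders), leaving 8 units to arrange in a row.
So the count is 2·(8)! = 80640.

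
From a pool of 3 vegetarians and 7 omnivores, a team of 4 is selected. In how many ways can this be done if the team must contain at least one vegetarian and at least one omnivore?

With no constraint there are C(10,4) = 210 possible selections.
Selections missing a whole group: no vegetarians → C(7,4) = 35; no omnivores → C(3,4) = 0.
Both groups omitted at once is impossible, so 210 − 35 = 175.

175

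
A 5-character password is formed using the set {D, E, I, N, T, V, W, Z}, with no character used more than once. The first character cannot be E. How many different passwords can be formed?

5880

The first character has 8−1 = 7 choices (anything except E).
The remaining 4 characters are filled from the other 7 symbols without repetition: 7 × 6 × 5 × 4 = 840.
Total: 7 × 840 = 5880.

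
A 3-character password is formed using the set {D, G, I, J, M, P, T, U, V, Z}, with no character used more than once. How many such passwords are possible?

720

With no repetition, fill the 3 characters in order: 10 choices, then 9, down to 8.
10 × 9 × 8 = 720.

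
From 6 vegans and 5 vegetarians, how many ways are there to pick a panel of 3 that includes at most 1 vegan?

Split by how many vegans are chosen (0 through 1).
Sum: C(6,0)·C(5,3) + C(6,1)·C(5,2) = 10 + 60 = 70.

70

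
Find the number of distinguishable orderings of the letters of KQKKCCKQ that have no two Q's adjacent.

There are 8!/(4!·2!·2!) = 420 arrangements of KQKKCCKQ in total.
Arrangements with the Q's together: treat QQ as one letter, giving (7)!/(4!·2!) = 105.
Hence 420 − 105 = 315.

315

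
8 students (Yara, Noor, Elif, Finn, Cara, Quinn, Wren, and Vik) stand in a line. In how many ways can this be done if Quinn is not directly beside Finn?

30240

There are 8! = 40320 arrangements in all. If Quinn and Finn are adjacent, merging them into one block gives 2·(7)! = 10080 arrangements.
So 40320 − 10080 = 30240 arrangements keep them apart.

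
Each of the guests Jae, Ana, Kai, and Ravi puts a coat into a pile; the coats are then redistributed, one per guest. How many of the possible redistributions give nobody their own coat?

9

Count assignments avoiding every fixed point. For any j of the 4 guests fixed to their own coat, the other 4−j can be arranged in (4−j)! ways.
By inclusion–exclusion this is Σ_{j=0}^{4} (−1)^j C(4,j)·(4−j)!.
Computing: 24 − 24 + 12 − 4 + 1 = 9.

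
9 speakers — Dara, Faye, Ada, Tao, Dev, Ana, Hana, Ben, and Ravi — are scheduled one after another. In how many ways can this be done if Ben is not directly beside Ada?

Of the 9! = 362880 arrangements, those with Ben and Ada adjacent number 2 × 8! = 80640 (treat the pair as a block with 2 internal orders).
So 362880 − 80640 = 282240 arrangements keep them apart.

282240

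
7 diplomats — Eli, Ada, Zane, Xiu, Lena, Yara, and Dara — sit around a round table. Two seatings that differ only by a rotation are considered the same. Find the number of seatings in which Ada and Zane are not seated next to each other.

480

All circular seatings of 7 people number (6)! = 720.
Seatings with Ada beside Zane: treat them as a block with 2 internal orders, giving 2 × (5)! = 240.
Subtracting, 720 − 240 = 480.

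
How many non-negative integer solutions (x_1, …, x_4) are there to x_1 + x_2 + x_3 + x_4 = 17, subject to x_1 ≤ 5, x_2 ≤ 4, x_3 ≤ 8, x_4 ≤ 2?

10

Ignoring the caps, the number of non-negative solutions to x_1+…+x_4 = 17 is C(20,3) = 1140.
Subtract solutions that violate a single cap (substitute x_i' = x_i − (cap_i+1)): x_1 ≥ 6 gives C(14,3) = 364; x_2 ≥ 5 gives C(15,3) = 455; x_3 ≥ 9 gives C(11,3) = 165; x_4 ≥ 3 gives C(17,3) = 680. Together 1664.
Add back pairs where two caps are both exceeded: 84 + 10 + 165 + 20 + 220 + 56 = 555.
Subtract triples: 0 + 20 + 0 + 1 = 21.
By inclusion–exclusion the count is 1140 − 1664 + 555 − 21 = 10.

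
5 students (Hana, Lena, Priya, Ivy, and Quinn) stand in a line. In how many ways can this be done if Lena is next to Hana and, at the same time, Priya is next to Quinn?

Treat {Lena,Hana} as one block (2 orders) and {Priya,Quinn} as another (2 orders).
That leaves 3 units to arrange: 2 × 2 × 3! = 4 × 6 = 24.

24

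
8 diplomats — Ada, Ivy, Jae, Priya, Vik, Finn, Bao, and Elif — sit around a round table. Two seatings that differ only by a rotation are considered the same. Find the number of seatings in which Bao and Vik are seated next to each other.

1440

Treat {Bao, Vik} as one unit (2 internal orders) and seat the resulting 7 units around the table: (6)! circular arrangements.
So 2 × (6)! = 2 × 720 = 1440.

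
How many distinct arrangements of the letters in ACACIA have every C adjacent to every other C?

Treat the 2 copies of C as a single block. The multiset to arrange is then {CC, A, A, A, I}, 5 items in all.
That gives (5)!/(3!) = 20 arrangements.

20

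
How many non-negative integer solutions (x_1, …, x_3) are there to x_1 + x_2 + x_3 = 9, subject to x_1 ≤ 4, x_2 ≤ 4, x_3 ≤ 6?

19

Ignoring the caps, the number of non-negative solutions to x_1+…+x_3 = 9 is C(11,2) = 55.
Subtract solutions that violate a single cap (substitute x_i' = x_i − (cap_i+1)): x_1 ≥ 5 gives C(6,2) = 15; x_2 ≥ 5 gives C(6,2) = 15; x_3 ≥ 7 gives C(4,2) = 6. Together 36.
No two caps can be exceeded simultaneously, so the pair terms are all 0.
By inclusion–exclusion the count is 55 − 36 + 0 = 19.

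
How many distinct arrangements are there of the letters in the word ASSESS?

30

The 6 letters of ASSESS have repeats: S appearing 4 times.
The number of distinct arrangements is 6!/(4!) = 720/24 = 30.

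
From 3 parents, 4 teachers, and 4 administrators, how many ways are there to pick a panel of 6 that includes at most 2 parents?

Split by how many parents are chosen (0 through 2).
Sum: C(3,0)·C(8,6) + C(3,1)·C(8,5) + C(3,2)·C(8,4) = 28 + 168 + 210 = 406.

406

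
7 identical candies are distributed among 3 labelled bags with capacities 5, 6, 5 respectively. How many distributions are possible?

29

Without the upper bounds there are C(9,2) = 36 ways to split 7 among 3 bags.
Subtract solutions that violate a single cap (substitute x_i' = x_i − (cap_i+1)): x_1 ≥ 6 gives C(3,2) = 3; x_2 ≥ 7 gives C(2,2) = 1; x_3 ≥ 6 gives C(3,2) = 3. Together 7.
No two caps can be exceeded simultaneously, so the pair terms are all 0.
By inclusion–exclusion the count is 36 − 7 + 0 = 29.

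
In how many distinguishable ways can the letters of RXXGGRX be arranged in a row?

210

Letter multiplicities in RXXGGRX: G×2, R×2, X×3.
The number of distinct arrangements is 7!/(3!·2!·2!) = 5040/24 = 210.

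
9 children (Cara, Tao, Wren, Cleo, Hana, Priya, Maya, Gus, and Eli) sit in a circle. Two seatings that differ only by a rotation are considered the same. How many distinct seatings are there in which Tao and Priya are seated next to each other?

Glue Tao and Priya into a block (2 internal orders). Seating 8 units around a circle gives (7)! arrangements.
So 2 × (7)! = 2 × 5040 = 10080.

10080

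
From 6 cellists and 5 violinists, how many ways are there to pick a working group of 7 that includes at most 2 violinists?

Split by how many violinists are chosen (0 through 2).
Sum: C(5,0)·C(6,7) + C(5,1)·C(6,6) + C(5,2)·C(6,5) = 0 + 5 + 60 = 65.

65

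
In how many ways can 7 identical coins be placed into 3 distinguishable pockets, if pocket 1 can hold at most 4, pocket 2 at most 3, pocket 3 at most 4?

14

Without the upper bounds there are C(9,2) = 36 ways to split 7 among 3 pockets.
Subtract solutions that violate a single cap (substitute x_i' = x_i − (cap_i+1)): x_1 ≥ 5 gives C(4,2) = 6; x_2 ≥ 4 gives C(5,2) = 10; x_3 ≥ 5 gives C(4,2) = 6. Together 22.
No two caps can be exceeded simultaneously, so the pair terms are all 0.
By inclusion–exclusion the count is 36 − 22 + 0 = 14.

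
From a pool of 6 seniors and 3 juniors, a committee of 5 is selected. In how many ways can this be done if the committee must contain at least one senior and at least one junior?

Unrestricted: C(9,5) = 126 ways to pick any 5 of the 9.
Selections missing a whole group: no seniors → C(3,5) = 0; no juniors → C(6,5) = 6.
Both groups omitted at once is impossible, so 126 − 6 = 120.

120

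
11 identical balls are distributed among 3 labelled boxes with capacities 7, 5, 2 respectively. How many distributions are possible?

By stars and bars, unrestricted non-negative solutions to x_1+…+x_3 = 11 number C(11+2,2) = 78.
Subtract solutions that violate a single cap (substitute x_i' = x_i − (cap_i+1)): x_1 ≥ 8 gives C(5,2) = 10; x_2 ≥ 6 gives C(7,2) = 21; x_3 ≥ 3 gives C(10,2) = 45. Together 76.
Add back pairs where two caps are both exceeded: 0 + 1 + 6 = 7.
By inclusion–exclusion the count is 78 − 76 + 7 = 9.

9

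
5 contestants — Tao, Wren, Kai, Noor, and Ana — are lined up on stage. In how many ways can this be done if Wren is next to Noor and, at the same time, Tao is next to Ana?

24

Treat {Wren,Noor} as one block (2 orders) and {Tao,Ana} as another (2 orders).
That leaves 3 units to arrange: 2 × 2 × 3! = 4 × 6 = 24.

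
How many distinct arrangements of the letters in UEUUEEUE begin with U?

Fix U in the first position and arrange the remaining 7 letters.
Those 7 letters have E appearing 4 times and U appearing 3 times, giving (7)!/(4!·3!) = 35.

35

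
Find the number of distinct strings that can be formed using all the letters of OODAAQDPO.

15120

OODAAQDPO has 9 letters with A appearing twice, D appearing twice, and O appearing 3 times.
So there are 9! / (3!·2!·2!) = 15120 distinguishable arrangements.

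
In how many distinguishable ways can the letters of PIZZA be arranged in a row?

PIZZA has 5 letters with Z appearing twice.
So there are 5! / (2!) = 60 distinguishable arrangements.

60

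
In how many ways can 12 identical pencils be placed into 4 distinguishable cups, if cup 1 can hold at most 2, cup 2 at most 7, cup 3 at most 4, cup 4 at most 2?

18

Without the upper bounds there are C(15,3) = 455 ways to split 12 among 4 cups.
Subtract solutions that violate a single cap (substitute x_i' = x_i − (cap_i+1)): x_1 ≥ 3 gives C(12,3) = 220; x_2 ≥ 8 gives C(7,3) = 35; x_3 ≥ 5 gives C(10,3) = 120; x_4 ≥ 3 gives C(12,3) = 220. Together 595.
Add back pairs where two caps are both exceeded: 4 + 35 + 84 + 0 + 4 + 35 = 162.
Subtract triples: 0 + 0 + 4 + 0 = 4.
By inclusion–exclusion the count is 455 − 595 + 162 − 4 = 18.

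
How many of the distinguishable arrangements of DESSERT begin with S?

Fix S in the first position and arrange the remaining 6 letters.
Those 6 letters have E appearing twice, giving (6)!/(2!) = 360.

360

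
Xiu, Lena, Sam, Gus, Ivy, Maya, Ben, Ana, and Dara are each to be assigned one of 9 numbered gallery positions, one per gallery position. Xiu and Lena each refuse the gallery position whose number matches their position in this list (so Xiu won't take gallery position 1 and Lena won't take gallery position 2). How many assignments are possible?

Let Aᵢ (for i ∈ {1, 2}) be the placements that put person i in their forbidden gallery position. Any j of these fix j positions, leaving (9−j)! ways to fill the rest, and there are C(2,j) ways to pick which j.
By inclusion–exclusion, the number of valid placements is Σ_{j=0}^{2} (−1)^j C(2,j)·(9−j)!.
Computing: 362880 − 80640 + 5040 = 287280.

287280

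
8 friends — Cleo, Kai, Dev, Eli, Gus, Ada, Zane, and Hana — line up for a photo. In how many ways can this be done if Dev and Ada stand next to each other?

Treat {Dev, Ada} as a single unit. There are 7 units to order, and the pair itself can be ordered 2 ways.
So the count is 2·(7)! = 10080.

10080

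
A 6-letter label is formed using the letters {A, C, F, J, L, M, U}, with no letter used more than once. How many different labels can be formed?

5040

Choose and order 6 of the 7 symbols: the first letter has 7 options, the next 6, and so on down to 2.
7 × 6 × 5 × 4 × 3 × 2 = 5040.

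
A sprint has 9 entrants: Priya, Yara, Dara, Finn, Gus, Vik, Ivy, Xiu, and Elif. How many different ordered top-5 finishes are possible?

This is an ordered selection of 5 from 9: P(9,5).
That gives 9 × 8 × 7 × 6 × 5 = 15120.

15120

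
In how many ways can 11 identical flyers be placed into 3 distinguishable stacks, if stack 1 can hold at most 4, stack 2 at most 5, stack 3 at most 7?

Ignoring the caps, the number of non-negative solutions to x_1+…+x_3 = 11 is C(13,2) = 78.
Subtract solutions that violate a single cap (substitute x_i' = x_i − (cap_i+1)): x_1 ≥ 5 gives C(8,2) = 28; x_2 ≥ 6 gives C(7,2) = 21; x_3 ≥ 8 gives C(5,2) = 10. Together 59.
Add back pairs where two caps are both exceeded: 1 + 0 + 0 = 1.
By inclusion–exclusion the count is 78 − 59 + 1 = 20.

20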